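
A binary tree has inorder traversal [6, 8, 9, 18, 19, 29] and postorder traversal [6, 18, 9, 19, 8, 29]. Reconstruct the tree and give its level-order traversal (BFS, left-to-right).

Inorder:   [6, 8, 9, 18, 19, 29]
Postorder: [6, 18, 9, 19, 8, 29]
Algorithm: postorder visits root last, so walk postorder right-to-left;
each value is the root of the current inorder slice — split it at that
value, recurse on the right subtree first, then the left.
Recursive splits:
  root=29; inorder splits into left=[6, 8, 9, 18, 19], right=[]
  root=8; inorder splits into left=[6], right=[9, 18, 19]
  root=19; inorder splits into left=[9, 18], right=[]
  root=9; inorder splits into left=[], right=[18]
  root=18; inorder splits into left=[], right=[]
  root=6; inorder splits into left=[], right=[]
Reconstructed level-order: [29, 8, 6, 19, 9, 18]


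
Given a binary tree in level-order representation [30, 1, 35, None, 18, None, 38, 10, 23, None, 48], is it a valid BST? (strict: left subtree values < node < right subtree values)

Level-order array: [30, 1, 35, None, 18, None, 38, 10, 23, None, 48]
Validate using subtree bounds (lo, hi): at each node, require lo < value < hi,
then recurse left with hi=value and right with lo=value.
Preorder trace (stopping at first violation):
  at node 30 with bounds (-inf, +inf): OK
  at node 1 with bounds (-inf, 30): OK
  at node 18 with bounds (1, 30): OK
  at node 10 with bounds (1, 18): OK
  at node 23 with bounds (18, 30): OK
  at node 35 with bounds (30, +inf): OK
  at node 38 with bounds (35, +inf): OK
  at node 48 with bounds (38, +inf): OK
No violation found at any node.
Result: Valid BST


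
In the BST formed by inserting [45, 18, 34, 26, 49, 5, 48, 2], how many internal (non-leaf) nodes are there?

Tree built from: [45, 18, 34, 26, 49, 5, 48, 2]
Tree (level-order array): [45, 18, 49, 5, 34, 48, None, 2, None, 26]
Rule: An internal node has at least one child.
Per-node child counts:
  node 45: 2 child(ren)
  node 18: 2 child(ren)
  node 5: 1 child(ren)
  node 2: 0 child(ren)
  node 34: 1 child(ren)
  node 26: 0 child(ren)
  node 49: 1 child(ren)
  node 48: 0 child(ren)
Matching nodes: [45, 18, 5, 34, 49]
Count of internal (non-leaf) nodes: 5


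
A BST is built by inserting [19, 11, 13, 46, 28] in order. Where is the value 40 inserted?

Starting tree (level order): [19, 11, 46, None, 13, 28]
Insertion path: 19 -> 46 -> 28
Result: insert 40 as right child of 28
Final tree (level order): [19, 11, 46, None, 13, 28, None, None, None, None, 40]


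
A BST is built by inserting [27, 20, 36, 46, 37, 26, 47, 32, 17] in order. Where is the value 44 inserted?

Starting tree (level order): [27, 20, 36, 17, 26, 32, 46, None, None, None, None, None, None, 37, 47]
Insertion path: 27 -> 36 -> 46 -> 37
Result: insert 44 as right child of 37
Final tree (level order): [27, 20, 36, 17, 26, 32, 46, None, None, None, None, None, None, 37, 47, None, 44]


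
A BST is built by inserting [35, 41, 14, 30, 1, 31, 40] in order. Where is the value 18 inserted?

Starting tree (level order): [35, 14, 41, 1, 30, 40, None, None, None, None, 31]
Insertion path: 35 -> 14 -> 30
Result: insert 18 as left child of 30
Final tree (level order): [35, 14, 41, 1, 30, 40, None, None, None, 18, 31]


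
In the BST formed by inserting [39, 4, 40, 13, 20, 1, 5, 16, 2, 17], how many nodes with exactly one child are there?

Tree built from: [39, 4, 40, 13, 20, 1, 5, 16, 2, 17]
Tree (level-order array): [39, 4, 40, 1, 13, None, None, None, 2, 5, 20, None, None, None, None, 16, None, None, 17]
Rule: These are nodes with exactly 1 non-null child.
Per-node child counts:
  node 39: 2 child(ren)
  node 4: 2 child(ren)
  node 1: 1 child(ren)
  node 2: 0 child(ren)
  node 13: 2 child(ren)
  node 5: 0 child(ren)
  node 20: 1 child(ren)
  node 16: 1 child(ren)
  node 17: 0 child(ren)
  node 40: 0 child(ren)
Matching nodes: [1, 20, 16]
Count of nodes with exactly one child: 3


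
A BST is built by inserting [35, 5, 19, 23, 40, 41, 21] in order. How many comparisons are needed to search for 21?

Search path for 21: 35 -> 5 -> 19 -> 23 -> 21
Found: True
Comparisons: 5


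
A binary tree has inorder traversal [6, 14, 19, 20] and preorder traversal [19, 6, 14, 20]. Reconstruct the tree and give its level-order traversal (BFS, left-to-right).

Inorder:  [6, 14, 19, 20]
Preorder: [19, 6, 14, 20]
Algorithm: preorder visits root first, so consume preorder in order;
for each root, split the current inorder slice at that value into
left-subtree inorder and right-subtree inorder, then recurse.
Recursive splits:
  root=19; inorder splits into left=[6, 14], right=[20]
  root=6; inorder splits into left=[], right=[14]
  root=14; inorder splits into left=[], right=[]
  root=20; inorder splits into left=[], right=[]
Reconstructed level-order: [19, 6, 20, 14]


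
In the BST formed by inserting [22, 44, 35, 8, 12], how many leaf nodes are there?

Tree built from: [22, 44, 35, 8, 12]
Tree (level-order array): [22, 8, 44, None, 12, 35]
Rule: A leaf has 0 children.
Per-node child counts:
  node 22: 2 child(ren)
  node 8: 1 child(ren)
  node 12: 0 child(ren)
  node 44: 1 child(ren)
  node 35: 0 child(ren)
Matching nodes: [12, 35]
Count of leaf nodes: 2


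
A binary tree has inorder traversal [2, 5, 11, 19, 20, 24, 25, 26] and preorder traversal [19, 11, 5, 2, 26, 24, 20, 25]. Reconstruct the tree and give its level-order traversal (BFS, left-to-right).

Inorder:  [2, 5, 11, 19, 20, 24, 25, 26]
Preorder: [19, 11, 5, 2, 26, 24, 20, 25]
Algorithm: preorder visits root first, so consume preorder in order;
for each root, split the current inorder slice at that value into
left-subtree inorder and right-subtree inorder, then recurse.
Recursive splits:
  root=19; inorder splits into left=[2, 5, 11], right=[20, 24, 25, 26]
  root=11; inorder splits into left=[2, 5], right=[]
  root=5; inorder splits into left=[2], right=[]
  root=2; inorder splits into left=[], right=[]
  root=26; inorder splits into left=[20, 24, 25], right=[]
  root=24; inorder splits into left=[20], right=[25]
  root=20; inorder splits into left=[], right=[]
  root=25; inorder splits into left=[], right=[]
Reconstructed level-order: [19, 11, 26, 5, 24, 2, 20, 25]


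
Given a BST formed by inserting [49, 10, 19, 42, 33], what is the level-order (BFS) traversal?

Tree insertion order: [49, 10, 19, 42, 33]
Tree (level-order array): [49, 10, None, None, 19, None, 42, 33]
BFS from the root, enqueuing left then right child of each popped node:
  queue [49] -> pop 49, enqueue [10], visited so far: [49]
  queue [10] -> pop 10, enqueue [19], visited so far: [49, 10]
  queue [19] -> pop 19, enqueue [42], visited so far: [49, 10, 19]
  queue [42] -> pop 42, enqueue [33], visited so far: [49, 10, 19, 42]
  queue [33] -> pop 33, enqueue [none], visited so far: [49, 10, 19, 42, 33]
Result: [49, 10, 19, 42, 33]


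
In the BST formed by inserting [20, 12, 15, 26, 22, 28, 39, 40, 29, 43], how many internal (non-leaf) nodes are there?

Tree built from: [20, 12, 15, 26, 22, 28, 39, 40, 29, 43]
Tree (level-order array): [20, 12, 26, None, 15, 22, 28, None, None, None, None, None, 39, 29, 40, None, None, None, 43]
Rule: An internal node has at least one child.
Per-node child counts:
  node 20: 2 child(ren)
  node 12: 1 child(ren)
  node 15: 0 child(ren)
  node 26: 2 child(ren)
  node 22: 0 child(ren)
  node 28: 1 child(ren)
  node 39: 2 child(ren)
  node 29: 0 child(ren)
  node 40: 1 child(ren)
  node 43: 0 child(ren)
Matching nodes: [20, 12, 26, 28, 39, 40]
Count of internal (non-leaf) nodes: 6


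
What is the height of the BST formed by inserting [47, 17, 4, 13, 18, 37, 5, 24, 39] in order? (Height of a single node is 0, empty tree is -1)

Insertion order: [47, 17, 4, 13, 18, 37, 5, 24, 39]
Tree (level-order array): [47, 17, None, 4, 18, None, 13, None, 37, 5, None, 24, 39]
Compute height bottom-up (empty subtree = -1):
  height(5) = 1 + max(-1, -1) = 0
  height(13) = 1 + max(0, -1) = 1
  height(4) = 1 + max(-1, 1) = 2
  height(24) = 1 + max(-1, -1) = 0
  height(39) = 1 + max(-1, -1) = 0
  height(37) = 1 + max(0, 0) = 1
  height(18) = 1 + max(-1, 1) = 2
  height(17) = 1 + max(2, 2) = 3
  height(47) = 1 + max(3, -1) = 4
Height = 4


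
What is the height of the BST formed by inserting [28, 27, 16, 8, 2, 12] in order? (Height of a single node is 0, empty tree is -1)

Insertion order: [28, 27, 16, 8, 2, 12]
Tree (level-order array): [28, 27, None, 16, None, 8, None, 2, 12]
Compute height bottom-up (empty subtree = -1):
  height(2) = 1 + max(-1, -1) = 0
  height(12) = 1 + max(-1, -1) = 0
  height(8) = 1 + max(0, 0) = 1
  height(16) = 1 + max(1, -1) = 2
  height(27) = 1 + max(2, -1) = 3
  height(28) = 1 + max(3, -1) = 4
Height = 4


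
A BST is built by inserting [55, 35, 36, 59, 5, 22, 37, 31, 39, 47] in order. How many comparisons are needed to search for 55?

Search path for 55: 55
Found: True
Comparisons: 1


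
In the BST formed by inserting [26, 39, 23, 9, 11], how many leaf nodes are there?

Tree built from: [26, 39, 23, 9, 11]
Tree (level-order array): [26, 23, 39, 9, None, None, None, None, 11]
Rule: A leaf has 0 children.
Per-node child counts:
  node 26: 2 child(ren)
  node 23: 1 child(ren)
  node 9: 1 child(ren)
  node 11: 0 child(ren)
  node 39: 0 child(ren)
Matching nodes: [11, 39]
Count of leaf nodes: 2


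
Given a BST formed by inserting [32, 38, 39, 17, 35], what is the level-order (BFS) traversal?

Tree insertion order: [32, 38, 39, 17, 35]
Tree (level-order array): [32, 17, 38, None, None, 35, 39]
BFS from the root, enqueuing left then right child of each popped node:
  queue [32] -> pop 32, enqueue [17, 38], visited so far: [32]
  queue [17, 38] -> pop 17, enqueue [none], visited so far: [32, 17]
  queue [38] -> pop 38, enqueue [35, 39], visited so far: [32, 17, 38]
  queue [35, 39] -> pop 35, enqueue [none], visited so far: [32, 17, 38, 35]
  queue [39] -> pop 39, enqueue [none], visited so far: [32, 17, 38, 35, 39]
Result: [32, 17, 38, 35, 39]


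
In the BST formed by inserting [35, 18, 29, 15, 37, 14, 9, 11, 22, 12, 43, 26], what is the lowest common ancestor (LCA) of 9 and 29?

Tree insertion order: [35, 18, 29, 15, 37, 14, 9, 11, 22, 12, 43, 26]
Tree (level-order array): [35, 18, 37, 15, 29, None, 43, 14, None, 22, None, None, None, 9, None, None, 26, None, 11, None, None, None, 12]
In a BST, the LCA of p=9, q=29 is the first node v on the
root-to-leaf path with p <= v <= q (go left if both < v, right if both > v).
Walk from root:
  at 35: both 9 and 29 < 35, go left
  at 18: 9 <= 18 <= 29, this is the LCA
LCA = 18


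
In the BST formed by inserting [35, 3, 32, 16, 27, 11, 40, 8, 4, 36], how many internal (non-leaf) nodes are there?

Tree built from: [35, 3, 32, 16, 27, 11, 40, 8, 4, 36]
Tree (level-order array): [35, 3, 40, None, 32, 36, None, 16, None, None, None, 11, 27, 8, None, None, None, 4]
Rule: An internal node has at least one child.
Per-node child counts:
  node 35: 2 child(ren)
  node 3: 1 child(ren)
  node 32: 1 child(ren)
  node 16: 2 child(ren)
  node 11: 1 child(ren)
  node 8: 1 child(ren)
  node 4: 0 child(ren)
  node 27: 0 child(ren)
  node 40: 1 child(ren)
  node 36: 0 child(ren)
Matching nodes: [35, 3, 32, 16, 11, 8, 40]
Count of internal (non-leaf) nodes: 7


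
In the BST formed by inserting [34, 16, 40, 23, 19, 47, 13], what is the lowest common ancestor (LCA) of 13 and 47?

Tree insertion order: [34, 16, 40, 23, 19, 47, 13]
Tree (level-order array): [34, 16, 40, 13, 23, None, 47, None, None, 19]
In a BST, the LCA of p=13, q=47 is the first node v on the
root-to-leaf path with p <= v <= q (go left if both < v, right if both > v).
Walk from root:
  at 34: 13 <= 34 <= 47, this is the LCA
LCA = 34


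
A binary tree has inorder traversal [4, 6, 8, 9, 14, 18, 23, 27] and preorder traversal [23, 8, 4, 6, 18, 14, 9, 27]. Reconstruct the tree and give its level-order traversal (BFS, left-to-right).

Inorder:  [4, 6, 8, 9, 14, 18, 23, 27]
Preorder: [23, 8, 4, 6, 18, 14, 9, 27]
Algorithm: preorder visits root first, so consume preorder in order;
for each root, split the current inorder slice at that value into
left-subtree inorder and right-subtree inorder, then recurse.
Recursive splits:
  root=23; inorder splits into left=[4, 6, 8, 9, 14, 18], right=[27]
  root=8; inorder splits into left=[4, 6], right=[9, 14, 18]
  root=4; inorder splits into left=[], right=[6]
  root=6; inorder splits into left=[], right=[]
  root=18; inorder splits into left=[9, 14], right=[]
  root=14; inorder splits into left=[9], right=[]
  root=9; inorder splits into left=[], right=[]
  root=27; inorder splits into left=[], right=[]
Reconstructed level-order: [23, 8, 27, 4, 18, 6, 14, 9]


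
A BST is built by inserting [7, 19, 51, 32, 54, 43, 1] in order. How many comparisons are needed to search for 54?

Search path for 54: 7 -> 19 -> 51 -> 54
Found: True
Comparisons: 4


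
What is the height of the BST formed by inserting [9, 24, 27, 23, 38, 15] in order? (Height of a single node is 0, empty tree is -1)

Insertion order: [9, 24, 27, 23, 38, 15]
Tree (level-order array): [9, None, 24, 23, 27, 15, None, None, 38]
Compute height bottom-up (empty subtree = -1):
  height(15) = 1 + max(-1, -1) = 0
  height(23) = 1 + max(0, -1) = 1
  height(38) = 1 + max(-1, -1) = 0
  height(27) = 1 + max(-1, 0) = 1
  height(24) = 1 + max(1, 1) = 2
  height(9) = 1 + max(-1, 2) = 3
Height = 3


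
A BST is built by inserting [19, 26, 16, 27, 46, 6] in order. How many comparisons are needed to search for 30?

Search path for 30: 19 -> 26 -> 27 -> 46
Found: False
Comparisons: 4


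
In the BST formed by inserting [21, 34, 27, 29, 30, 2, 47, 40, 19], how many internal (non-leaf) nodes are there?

Tree built from: [21, 34, 27, 29, 30, 2, 47, 40, 19]
Tree (level-order array): [21, 2, 34, None, 19, 27, 47, None, None, None, 29, 40, None, None, 30]
Rule: An internal node has at least one child.
Per-node child counts:
  node 21: 2 child(ren)
  node 2: 1 child(ren)
  node 19: 0 child(ren)
  node 34: 2 child(ren)
  node 27: 1 child(ren)
  node 29: 1 child(ren)
  node 30: 0 child(ren)
  node 47: 1 child(ren)
  node 40: 0 child(ren)
Matching nodes: [21, 2, 34, 27, 29, 47]
Count of internal (non-leaf) nodes: 6


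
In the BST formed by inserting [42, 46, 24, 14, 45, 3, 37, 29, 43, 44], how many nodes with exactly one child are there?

Tree built from: [42, 46, 24, 14, 45, 3, 37, 29, 43, 44]
Tree (level-order array): [42, 24, 46, 14, 37, 45, None, 3, None, 29, None, 43, None, None, None, None, None, None, 44]
Rule: These are nodes with exactly 1 non-null child.
Per-node child counts:
  node 42: 2 child(ren)
  node 24: 2 child(ren)
  node 14: 1 child(ren)
  node 3: 0 child(ren)
  node 37: 1 child(ren)
  node 29: 0 child(ren)
  node 46: 1 child(ren)
  node 45: 1 child(ren)
  node 43: 1 child(ren)
  node 44: 0 child(ren)
Matching nodes: [14, 37, 46, 45, 43]
Count of nodes with exactly one child: 5


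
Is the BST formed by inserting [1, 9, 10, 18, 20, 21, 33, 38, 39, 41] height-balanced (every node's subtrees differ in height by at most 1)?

Tree (level-order array): [1, None, 9, None, 10, None, 18, None, 20, None, 21, None, 33, None, 38, None, 39, None, 41]
Definition: a tree is height-balanced if, at every node, |h(left) - h(right)| <= 1 (empty subtree has height -1).
Bottom-up per-node check:
  node 41: h_left=-1, h_right=-1, diff=0 [OK], height=0
  node 39: h_left=-1, h_right=0, diff=1 [OK], height=1
  node 38: h_left=-1, h_right=1, diff=2 [FAIL (|-1-1|=2 > 1)], height=2
  node 33: h_left=-1, h_right=2, diff=3 [FAIL (|-1-2|=3 > 1)], height=3
  node 21: h_left=-1, h_right=3, diff=4 [FAIL (|-1-3|=4 > 1)], height=4
  node 20: h_left=-1, h_right=4, diff=5 [FAIL (|-1-4|=5 > 1)], height=5
  node 18: h_left=-1, h_right=5, diff=6 [FAIL (|-1-5|=6 > 1)], height=6
  node 10: h_left=-1, h_right=6, diff=7 [FAIL (|-1-6|=7 > 1)], height=7
  node 9: h_left=-1, h_right=7, diff=8 [FAIL (|-1-7|=8 > 1)], height=8
  node 1: h_left=-1, h_right=8, diff=9 [FAIL (|-1-8|=9 > 1)], height=9
Node 38 violates the condition: |-1 - 1| = 2 > 1.
Result: Not balanced


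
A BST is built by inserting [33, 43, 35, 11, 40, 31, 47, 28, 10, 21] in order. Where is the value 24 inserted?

Starting tree (level order): [33, 11, 43, 10, 31, 35, 47, None, None, 28, None, None, 40, None, None, 21]
Insertion path: 33 -> 11 -> 31 -> 28 -> 21
Result: insert 24 as right child of 21
Final tree (level order): [33, 11, 43, 10, 31, 35, 47, None, None, 28, None, None, 40, None, None, 21, None, None, None, None, 24]


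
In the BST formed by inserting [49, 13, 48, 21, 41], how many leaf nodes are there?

Tree built from: [49, 13, 48, 21, 41]
Tree (level-order array): [49, 13, None, None, 48, 21, None, None, 41]
Rule: A leaf has 0 children.
Per-node child counts:
  node 49: 1 child(ren)
  node 13: 1 child(ren)
  node 48: 1 child(ren)
  node 21: 1 child(ren)
  node 41: 0 child(ren)
Matching nodes: [41]
Count of leaf nodes: 1


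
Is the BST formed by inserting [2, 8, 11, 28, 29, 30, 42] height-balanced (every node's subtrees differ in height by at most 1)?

Tree (level-order array): [2, None, 8, None, 11, None, 28, None, 29, None, 30, None, 42]
Definition: a tree is height-balanced if, at every node, |h(left) - h(right)| <= 1 (empty subtree has height -1).
Bottom-up per-node check:
  node 42: h_left=-1, h_right=-1, diff=0 [OK], height=0
  node 30: h_left=-1, h_right=0, diff=1 [OK], height=1
  node 29: h_left=-1, h_right=1, diff=2 [FAIL (|-1-1|=2 > 1)], height=2
  node 28: h_left=-1, h_right=2, diff=3 [FAIL (|-1-2|=3 > 1)], height=3
  node 11: h_left=-1, h_right=3, diff=4 [FAIL (|-1-3|=4 > 1)], height=4
  node 8: h_left=-1, h_right=4, diff=5 [FAIL (|-1-4|=5 > 1)], height=5
  node 2: h_left=-1, h_right=5, diff=6 [FAIL (|-1-5|=6 > 1)], height=6
Node 29 violates the condition: |-1 - 1| = 2 > 1.
Result: Not balanced


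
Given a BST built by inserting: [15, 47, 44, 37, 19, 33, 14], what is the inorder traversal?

Tree insertion order: [15, 47, 44, 37, 19, 33, 14]
Tree (level-order array): [15, 14, 47, None, None, 44, None, 37, None, 19, None, None, 33]
Inorder traversal: [14, 15, 19, 33, 37, 44, 47]


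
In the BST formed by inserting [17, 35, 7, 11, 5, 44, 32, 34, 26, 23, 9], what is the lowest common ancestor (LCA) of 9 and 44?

Tree insertion order: [17, 35, 7, 11, 5, 44, 32, 34, 26, 23, 9]
Tree (level-order array): [17, 7, 35, 5, 11, 32, 44, None, None, 9, None, 26, 34, None, None, None, None, 23]
In a BST, the LCA of p=9, q=44 is the first node v on the
root-to-leaf path with p <= v <= q (go left if both < v, right if both > v).
Walk from root:
  at 17: 9 <= 17 <= 44, this is the LCA
LCA = 17


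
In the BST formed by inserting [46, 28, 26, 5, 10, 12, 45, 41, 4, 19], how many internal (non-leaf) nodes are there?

Tree built from: [46, 28, 26, 5, 10, 12, 45, 41, 4, 19]
Tree (level-order array): [46, 28, None, 26, 45, 5, None, 41, None, 4, 10, None, None, None, None, None, 12, None, 19]
Rule: An internal node has at least one child.
Per-node child counts:
  node 46: 1 child(ren)
  node 28: 2 child(ren)
  node 26: 1 child(ren)
  node 5: 2 child(ren)
  node 4: 0 child(ren)
  node 10: 1 child(ren)
  node 12: 1 child(ren)
  node 19: 0 child(ren)
  node 45: 1 child(ren)
  node 41: 0 child(ren)
Matching nodes: [46, 28, 26, 5, 10, 12, 45]
Count of internal (non-leaf) nodes: 7


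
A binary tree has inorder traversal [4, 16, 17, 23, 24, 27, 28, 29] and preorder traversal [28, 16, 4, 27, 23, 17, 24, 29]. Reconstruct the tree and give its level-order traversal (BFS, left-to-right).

Inorder:  [4, 16, 17, 23, 24, 27, 28, 29]
Preorder: [28, 16, 4, 27, 23, 17, 24, 29]
Algorithm: preorder visits root first, so consume preorder in order;
for each root, split the current inorder slice at that value into
left-subtree inorder and right-subtree inorder, then recurse.
Recursive splits:
  root=28; inorder splits into left=[4, 16, 17, 23, 24, 27], right=[29]
  root=16; inorder splits into left=[4], right=[17, 23, 24, 27]
  root=4; inorder splits into left=[], right=[]
  root=27; inorder splits into left=[17, 23, 24], right=[]
  root=23; inorder splits into left=[17], right=[24]
  root=17; inorder splits into left=[], right=[]
  root=24; inorder splits into left=[], right=[]
  root=29; inorder splits into left=[], right=[]
Reconstructed level-order: [28, 16, 29, 4, 27, 23, 17, 24]


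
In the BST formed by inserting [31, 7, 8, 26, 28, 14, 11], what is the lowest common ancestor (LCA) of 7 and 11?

Tree insertion order: [31, 7, 8, 26, 28, 14, 11]
Tree (level-order array): [31, 7, None, None, 8, None, 26, 14, 28, 11]
In a BST, the LCA of p=7, q=11 is the first node v on the
root-to-leaf path with p <= v <= q (go left if both < v, right if both > v).
Walk from root:
  at 31: both 7 and 11 < 31, go left
  at 7: 7 <= 7 <= 11, this is the LCA
LCA = 7


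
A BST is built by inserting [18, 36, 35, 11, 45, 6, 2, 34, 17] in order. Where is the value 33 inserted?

Starting tree (level order): [18, 11, 36, 6, 17, 35, 45, 2, None, None, None, 34]
Insertion path: 18 -> 36 -> 35 -> 34
Result: insert 33 as left child of 34
Final tree (level order): [18, 11, 36, 6, 17, 35, 45, 2, None, None, None, 34, None, None, None, None, None, 33]


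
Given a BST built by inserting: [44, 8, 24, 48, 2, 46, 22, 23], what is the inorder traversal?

Tree insertion order: [44, 8, 24, 48, 2, 46, 22, 23]
Tree (level-order array): [44, 8, 48, 2, 24, 46, None, None, None, 22, None, None, None, None, 23]
Inorder traversal: [2, 8, 22, 23, 24, 44, 46, 48]


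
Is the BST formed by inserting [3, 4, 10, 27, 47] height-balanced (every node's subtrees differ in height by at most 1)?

Tree (level-order array): [3, None, 4, None, 10, None, 27, None, 47]
Definition: a tree is height-balanced if, at every node, |h(left) - h(right)| <= 1 (empty subtree has height -1).
Bottom-up per-node check:
  node 47: h_left=-1, h_right=-1, diff=0 [OK], height=0
  node 27: h_left=-1, h_right=0, diff=1 [OK], height=1
  node 10: h_left=-1, h_right=1, diff=2 [FAIL (|-1-1|=2 > 1)], height=2
  node 4: h_left=-1, h_right=2, diff=3 [FAIL (|-1-2|=3 > 1)], height=3
  node 3: h_left=-1, h_right=3, diff=4 [FAIL (|-1-3|=4 > 1)], height=4
Node 10 violates the condition: |-1 - 1| = 2 > 1.
Result: Not balanced


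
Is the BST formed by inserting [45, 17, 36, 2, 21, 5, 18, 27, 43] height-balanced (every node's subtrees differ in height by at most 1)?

Tree (level-order array): [45, 17, None, 2, 36, None, 5, 21, 43, None, None, 18, 27]
Definition: a tree is height-balanced if, at every node, |h(left) - h(right)| <= 1 (empty subtree has height -1).
Bottom-up per-node check:
  node 5: h_left=-1, h_right=-1, diff=0 [OK], height=0
  node 2: h_left=-1, h_right=0, diff=1 [OK], height=1
  node 18: h_left=-1, h_right=-1, diff=0 [OK], height=0
  node 27: h_left=-1, h_right=-1, diff=0 [OK], height=0
  node 21: h_left=0, h_right=0, diff=0 [OK], height=1
  node 43: h_left=-1, h_right=-1, diff=0 [OK], height=0
  node 36: h_left=1, h_right=0, diff=1 [OK], height=2
  node 17: h_left=1, h_right=2, diff=1 [OK], height=3
  node 45: h_left=3, h_right=-1, diff=4 [FAIL (|3--1|=4 > 1)], height=4
Node 45 violates the condition: |3 - -1| = 4 > 1.
Result: Not balanced


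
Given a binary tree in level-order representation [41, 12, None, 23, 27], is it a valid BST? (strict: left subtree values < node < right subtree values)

Level-order array: [41, 12, None, 23, 27]
Validate using subtree bounds (lo, hi): at each node, require lo < value < hi,
then recurse left with hi=value and right with lo=value.
Preorder trace (stopping at first violation):
  at node 41 with bounds (-inf, +inf): OK
  at node 12 with bounds (-inf, 41): OK
  at node 23 with bounds (-inf, 12): VIOLATION
Node 23 violates its bound: not (-inf < 23 < 12).
Result: Not a valid BST


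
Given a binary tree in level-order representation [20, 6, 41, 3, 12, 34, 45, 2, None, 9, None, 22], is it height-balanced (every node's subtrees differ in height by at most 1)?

Tree (level-order array): [20, 6, 41, 3, 12, 34, 45, 2, None, 9, None, 22]
Definition: a tree is height-balanced if, at every node, |h(left) - h(right)| <= 1 (empty subtree has height -1).
Bottom-up per-node check:
  node 2: h_left=-1, h_right=-1, diff=0 [OK], height=0
  node 3: h_left=0, h_right=-1, diff=1 [OK], height=1
  node 9: h_left=-1, h_right=-1, diff=0 [OK], height=0
  node 12: h_left=0, h_right=-1, diff=1 [OK], height=1
  node 6: h_left=1, h_right=1, diff=0 [OK], height=2
  node 22: h_left=-1, h_right=-1, diff=0 [OK], height=0
  node 34: h_left=0, h_right=-1, diff=1 [OK], height=1
  node 45: h_left=-1, h_right=-1, diff=0 [OK], height=0
  node 41: h_left=1, h_right=0, diff=1 [OK], height=2
  node 20: h_left=2, h_right=2, diff=0 [OK], height=3
All nodes satisfy the balance condition.
Result: Balanced


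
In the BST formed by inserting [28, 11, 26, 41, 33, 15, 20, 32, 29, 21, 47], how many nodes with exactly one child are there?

Tree built from: [28, 11, 26, 41, 33, 15, 20, 32, 29, 21, 47]
Tree (level-order array): [28, 11, 41, None, 26, 33, 47, 15, None, 32, None, None, None, None, 20, 29, None, None, 21]
Rule: These are nodes with exactly 1 non-null child.
Per-node child counts:
  node 28: 2 child(ren)
  node 11: 1 child(ren)
  node 26: 1 child(ren)
  node 15: 1 child(ren)
  node 20: 1 child(ren)
  node 21: 0 child(ren)
  node 41: 2 child(ren)
  node 33: 1 child(ren)
  node 32: 1 child(ren)
  node 29: 0 child(ren)
  node 47: 0 child(ren)
Matching nodes: [11, 26, 15, 20, 33, 32]
Count of nodes with exactly one child: 6


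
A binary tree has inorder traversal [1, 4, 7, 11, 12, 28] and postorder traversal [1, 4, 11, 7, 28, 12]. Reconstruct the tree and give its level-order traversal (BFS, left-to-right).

Inorder:   [1, 4, 7, 11, 12, 28]
Postorder: [1, 4, 11, 7, 28, 12]
Algorithm: postorder visits root last, so walk postorder right-to-left;
each value is the root of the current inorder slice — split it at that
value, recurse on the right subtree first, then the left.
Recursive splits:
  root=12; inorder splits into left=[1, 4, 7, 11], right=[28]
  root=28; inorder splits into left=[], right=[]
  root=7; inorder splits into left=[1, 4], right=[11]
  root=11; inorder splits into left=[], right=[]
  root=4; inorder splits into left=[1], right=[]
  root=1; inorder splits into left=[], right=[]
Reconstructed level-order: [12, 7, 28, 4, 11, 1]


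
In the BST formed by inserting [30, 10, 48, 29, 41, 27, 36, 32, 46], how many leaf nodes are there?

Tree built from: [30, 10, 48, 29, 41, 27, 36, 32, 46]
Tree (level-order array): [30, 10, 48, None, 29, 41, None, 27, None, 36, 46, None, None, 32]
Rule: A leaf has 0 children.
Per-node child counts:
  node 30: 2 child(ren)
  node 10: 1 child(ren)
  node 29: 1 child(ren)
  node 27: 0 child(ren)
  node 48: 1 child(ren)
  node 41: 2 child(ren)
  node 36: 1 child(ren)
  node 32: 0 child(ren)
  node 46: 0 child(ren)
Matching nodes: [27, 32, 46]
Count of leaf nodes: 3


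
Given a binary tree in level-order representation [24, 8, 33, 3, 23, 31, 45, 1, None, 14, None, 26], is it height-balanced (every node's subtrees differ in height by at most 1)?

Tree (level-order array): [24, 8, 33, 3, 23, 31, 45, 1, None, 14, None, 26]
Definition: a tree is height-balanced if, at every node, |h(left) - h(right)| <= 1 (empty subtree has height -1).
Bottom-up per-node check:
  node 1: h_left=-1, h_right=-1, diff=0 [OK], height=0
  node 3: h_left=0, h_right=-1, diff=1 [OK], height=1
  node 14: h_left=-1, h_right=-1, diff=0 [OK], height=0
  node 23: h_left=0, h_right=-1, diff=1 [OK], height=1
  node 8: h_left=1, h_right=1, diff=0 [OK], height=2
  node 26: h_left=-1, h_right=-1, diff=0 [OK], height=0
  node 31: h_left=0, h_right=-1, diff=1 [OK], height=1
  node 45: h_left=-1, h_right=-1, diff=0 [OK], height=0
  node 33: h_left=1, h_right=0, diff=1 [OK], height=2
  node 24: h_left=2, h_right=2, diff=0 [OK], height=3
All nodes satisfy the balance condition.
Result: Balanced


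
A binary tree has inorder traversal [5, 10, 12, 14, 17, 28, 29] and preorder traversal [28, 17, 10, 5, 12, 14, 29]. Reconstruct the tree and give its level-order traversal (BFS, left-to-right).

Inorder:  [5, 10, 12, 14, 17, 28, 29]
Preorder: [28, 17, 10, 5, 12, 14, 29]
Algorithm: preorder visits root first, so consume preorder in order;
for each root, split the current inorder slice at that value into
left-subtree inorder and right-subtree inorder, then recurse.
Recursive splits:
  root=28; inorder splits into left=[5, 10, 12, 14, 17], right=[29]
  root=17; inorder splits into left=[5, 10, 12, 14], right=[]
  root=10; inorder splits into left=[5], right=[12, 14]
  root=5; inorder splits into left=[], right=[]
  root=12; inorder splits into left=[], right=[14]
  root=14; inorder splits into left=[], right=[]
  root=29; inorder splits into left=[], right=[]
Reconstructed level-order: [28, 17, 29, 10, 5, 12, 14]


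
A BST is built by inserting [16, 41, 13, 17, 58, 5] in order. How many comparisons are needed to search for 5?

Search path for 5: 16 -> 13 -> 5
Found: True
Comparisons: 3


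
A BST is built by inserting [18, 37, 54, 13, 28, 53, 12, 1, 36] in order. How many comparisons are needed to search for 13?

Search path for 13: 18 -> 13
Found: True
Comparisons: 2


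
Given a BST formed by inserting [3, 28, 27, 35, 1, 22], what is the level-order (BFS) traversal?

Tree insertion order: [3, 28, 27, 35, 1, 22]
Tree (level-order array): [3, 1, 28, None, None, 27, 35, 22]
BFS from the root, enqueuing left then right child of each popped node:
  queue [3] -> pop 3, enqueue [1, 28], visited so far: [3]
  queue [1, 28] -> pop 1, enqueue [none], visited so far: [3, 1]
  queue [28] -> pop 28, enqueue [27, 35], visited so far: [3, 1, 28]
  queue [27, 35] -> pop 27, enqueue [22], visited so far: [3, 1, 28, 27]
  queue [35, 22] -> pop 35, enqueue [none], visited so far: [3, 1, 28, 27, 35]
  queue [22] -> pop 22, enqueue [none], visited so far: [3, 1, 28, 27, 35, 22]
Result: [3, 1, 28, 27, 35, 22]


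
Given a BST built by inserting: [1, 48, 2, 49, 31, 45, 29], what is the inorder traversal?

Tree insertion order: [1, 48, 2, 49, 31, 45, 29]
Tree (level-order array): [1, None, 48, 2, 49, None, 31, None, None, 29, 45]
Inorder traversal: [1, 2, 29, 31, 45, 48, 49]


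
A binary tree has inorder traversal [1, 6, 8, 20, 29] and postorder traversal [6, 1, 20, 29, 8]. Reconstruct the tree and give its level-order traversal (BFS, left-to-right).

Inorder:   [1, 6, 8, 20, 29]
Postorder: [6, 1, 20, 29, 8]
Algorithm: postorder visits root last, so walk postorder right-to-left;
each value is the root of the current inorder slice — split it at that
value, recurse on the right subtree first, then the left.
Recursive splits:
  root=8; inorder splits into left=[1, 6], right=[20, 29]
  root=29; inorder splits into left=[20], right=[]
  root=20; inorder splits into left=[], right=[]
  root=1; inorder splits into left=[], right=[6]
  root=6; inorder splits into left=[], right=[]
Reconstructed level-order: [8, 1, 29, 6, 20]


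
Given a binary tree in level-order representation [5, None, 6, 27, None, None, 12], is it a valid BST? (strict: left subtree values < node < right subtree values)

Level-order array: [5, None, 6, 27, None, None, 12]
Validate using subtree bounds (lo, hi): at each node, require lo < value < hi,
then recurse left with hi=value and right with lo=value.
Preorder trace (stopping at first violation):
  at node 5 with bounds (-inf, +inf): OK
  at node 6 with bounds (5, +inf): OK
  at node 27 with bounds (5, 6): VIOLATION
Node 27 violates its bound: not (5 < 27 < 6).
Result: Not a valid BST


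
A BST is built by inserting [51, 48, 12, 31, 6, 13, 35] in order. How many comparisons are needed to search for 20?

Search path for 20: 51 -> 48 -> 12 -> 31 -> 13
Found: False
Comparisons: 5


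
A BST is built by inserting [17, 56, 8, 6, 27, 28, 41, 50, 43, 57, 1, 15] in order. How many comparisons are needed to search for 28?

Search path for 28: 17 -> 56 -> 27 -> 28
Found: True
Comparisons: 4


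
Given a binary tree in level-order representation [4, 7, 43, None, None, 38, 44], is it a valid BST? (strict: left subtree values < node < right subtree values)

Level-order array: [4, 7, 43, None, None, 38, 44]
Validate using subtree bounds (lo, hi): at each node, require lo < value < hi,
then recurse left with hi=value and right with lo=value.
Preorder trace (stopping at first violation):
  at node 4 with bounds (-inf, +inf): OK
  at node 7 with bounds (-inf, 4): VIOLATION
Node 7 violates its bound: not (-inf < 7 < 4).
Result: Not a valid BST


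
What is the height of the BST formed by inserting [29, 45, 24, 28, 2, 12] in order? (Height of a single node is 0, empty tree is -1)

Insertion order: [29, 45, 24, 28, 2, 12]
Tree (level-order array): [29, 24, 45, 2, 28, None, None, None, 12]
Compute height bottom-up (empty subtree = -1):
  height(12) = 1 + max(-1, -1) = 0
  height(2) = 1 + max(-1, 0) = 1
  height(28) = 1 + max(-1, -1) = 0
  height(24) = 1 + max(1, 0) = 2
  height(45) = 1 + max(-1, -1) = 0
  height(29) = 1 + max(2, 0) = 3
Height = 3


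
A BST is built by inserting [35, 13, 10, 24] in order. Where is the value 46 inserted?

Starting tree (level order): [35, 13, None, 10, 24]
Insertion path: 35
Result: insert 46 as right child of 35
Final tree (level order): [35, 13, 46, 10, 24]


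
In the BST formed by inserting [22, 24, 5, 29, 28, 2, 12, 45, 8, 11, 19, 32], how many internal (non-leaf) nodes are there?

Tree built from: [22, 24, 5, 29, 28, 2, 12, 45, 8, 11, 19, 32]
Tree (level-order array): [22, 5, 24, 2, 12, None, 29, None, None, 8, 19, 28, 45, None, 11, None, None, None, None, 32]
Rule: An internal node has at least one child.
Per-node child counts:
  node 22: 2 child(ren)
  node 5: 2 child(ren)
  node 2: 0 child(ren)
  node 12: 2 child(ren)
  node 8: 1 child(ren)
  node 11: 0 child(ren)
  node 19: 0 child(ren)
  node 24: 1 child(ren)
  node 29: 2 child(ren)
  node 28: 0 child(ren)
  node 45: 1 child(ren)
  node 32: 0 child(ren)
Matching nodes: [22, 5, 12, 8, 24, 29, 45]
Count of internal (non-leaf) nodes: 7


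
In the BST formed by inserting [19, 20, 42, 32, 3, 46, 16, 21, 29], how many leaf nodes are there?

Tree built from: [19, 20, 42, 32, 3, 46, 16, 21, 29]
Tree (level-order array): [19, 3, 20, None, 16, None, 42, None, None, 32, 46, 21, None, None, None, None, 29]
Rule: A leaf has 0 children.
Per-node child counts:
  node 19: 2 child(ren)
  node 3: 1 child(ren)
  node 16: 0 child(ren)
  node 20: 1 child(ren)
  node 42: 2 child(ren)
  node 32: 1 child(ren)
  node 21: 1 child(ren)
  node 29: 0 child(ren)
  node 46: 0 child(ren)
Matching nodes: [16, 29, 46]
Count of leaf nodes: 3


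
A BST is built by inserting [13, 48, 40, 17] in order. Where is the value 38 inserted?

Starting tree (level order): [13, None, 48, 40, None, 17]
Insertion path: 13 -> 48 -> 40 -> 17
Result: insert 38 as right child of 17
Final tree (level order): [13, None, 48, 40, None, 17, None, None, 38]


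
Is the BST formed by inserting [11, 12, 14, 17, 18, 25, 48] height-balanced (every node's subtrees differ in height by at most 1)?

Tree (level-order array): [11, None, 12, None, 14, None, 17, None, 18, None, 25, None, 48]
Definition: a tree is height-balanced if, at every node, |h(left) - h(right)| <= 1 (empty subtree has height -1).
Bottom-up per-node check:
  node 48: h_left=-1, h_right=-1, diff=0 [OK], height=0
  node 25: h_left=-1, h_right=0, diff=1 [OK], height=1
  node 18: h_left=-1, h_right=1, diff=2 [FAIL (|-1-1|=2 > 1)], height=2
  node 17: h_left=-1, h_right=2, diff=3 [FAIL (|-1-2|=3 > 1)], height=3
  node 14: h_left=-1, h_right=3, diff=4 [FAIL (|-1-3|=4 > 1)], height=4
  node 12: h_left=-1, h_right=4, diff=5 [FAIL (|-1-4|=5 > 1)], height=5
  node 11: h_left=-1, h_right=5, diff=6 [FAIL (|-1-5|=6 > 1)], height=6
Node 18 violates the condition: |-1 - 1| = 2 > 1.
Result: Not balanced


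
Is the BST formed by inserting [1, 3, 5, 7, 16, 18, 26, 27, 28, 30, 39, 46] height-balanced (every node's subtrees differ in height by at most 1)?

Tree (level-order array): [1, None, 3, None, 5, None, 7, None, 16, None, 18, None, 26, None, 27, None, 28, None, 30, None, 39, None, 46]
Definition: a tree is height-balanced if, at every node, |h(left) - h(right)| <= 1 (empty subtree has height -1).
Bottom-up per-node check:
  node 46: h_left=-1, h_right=-1, diff=0 [OK], height=0
  node 39: h_left=-1, h_right=0, diff=1 [OK], height=1
  node 30: h_left=-1, h_right=1, diff=2 [FAIL (|-1-1|=2 > 1)], height=2
  node 28: h_left=-1, h_right=2, diff=3 [FAIL (|-1-2|=3 > 1)], height=3
  node 27: h_left=-1, h_right=3, diff=4 [FAIL (|-1-3|=4 > 1)], height=4
  node 26: h_left=-1, h_right=4, diff=5 [FAIL (|-1-4|=5 > 1)], height=5
  node 18: h_left=-1, h_right=5, diff=6 [FAIL (|-1-5|=6 > 1)], height=6
  node 16: h_left=-1, h_right=6, diff=7 [FAIL (|-1-6|=7 > 1)], height=7
  node 7: h_left=-1, h_right=7, diff=8 [FAIL (|-1-7|=8 > 1)], height=8
  node 5: h_left=-1, h_right=8, diff=9 [FAIL (|-1-8|=9 > 1)], height=9
  node 3: h_left=-1, h_right=9, diff=10 [FAIL (|-1-9|=10 > 1)], height=10
  node 1: h_left=-1, h_right=10, diff=11 [FAIL (|-1-10|=11 > 1)], height=11
Node 30 violates the condition: |-1 - 1| = 2 > 1.
Result: Not balanced


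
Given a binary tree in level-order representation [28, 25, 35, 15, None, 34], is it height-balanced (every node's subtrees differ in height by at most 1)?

Tree (level-order array): [28, 25, 35, 15, None, 34]
Definition: a tree is height-balanced if, at every node, |h(left) - h(right)| <= 1 (empty subtree has height -1).
Bottom-up per-node check:
  node 15: h_left=-1, h_right=-1, diff=0 [OK], height=0
  node 25: h_left=0, h_right=-1, diff=1 [OK], height=1
  node 34: h_left=-1, h_right=-1, diff=0 [OK], height=0
  node 35: h_left=0, h_right=-1, diff=1 [OK], height=1
  node 28: h_left=1, h_right=1, diff=0 [OK], height=2
All nodes satisfy the balance condition.
Result: Balanced


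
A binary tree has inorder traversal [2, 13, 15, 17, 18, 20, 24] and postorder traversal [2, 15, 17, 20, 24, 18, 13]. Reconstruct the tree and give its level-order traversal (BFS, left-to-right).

Inorder:   [2, 13, 15, 17, 18, 20, 24]
Postorder: [2, 15, 17, 20, 24, 18, 13]
Algorithm: postorder visits root last, so walk postorder right-to-left;
each value is the root of the current inorder slice — split it at that
value, recurse on the right subtree first, then the left.
Recursive splits:
  root=13; inorder splits into left=[2], right=[15, 17, 18, 20, 24]
  root=18; inorder splits into left=[15, 17], right=[20, 24]
  root=24; inorder splits into left=[20], right=[]
  root=20; inorder splits into left=[], right=[]
  root=17; inorder splits into left=[15], right=[]
  root=15; inorder splits into left=[], right=[]
  root=2; inorder splits into left=[], right=[]
Reconstructed level-order: [13, 2, 18, 17, 24, 15, 20]


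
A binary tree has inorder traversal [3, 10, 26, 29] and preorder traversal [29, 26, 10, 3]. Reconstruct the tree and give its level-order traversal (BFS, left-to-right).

Inorder:  [3, 10, 26, 29]
Preorder: [29, 26, 10, 3]
Algorithm: preorder visits root first, so consume preorder in order;
for each root, split the current inorder slice at that value into
left-subtree inorder and right-subtree inorder, then recurse.
Recursive splits:
  root=29; inorder splits into left=[3, 10, 26], right=[]
  root=26; inorder splits into left=[3, 10], right=[]
  root=10; inorder splits into left=[3], right=[]
  root=3; inorder splits into left=[], right=[]
Reconstructed level-order: [29, 26, 10, 3]


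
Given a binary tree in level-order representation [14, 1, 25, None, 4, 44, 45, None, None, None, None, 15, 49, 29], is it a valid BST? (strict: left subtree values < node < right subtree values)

Level-order array: [14, 1, 25, None, 4, 44, 45, None, None, None, None, 15, 49, 29]
Validate using subtree bounds (lo, hi): at each node, require lo < value < hi,
then recurse left with hi=value and right with lo=value.
Preorder trace (stopping at first violation):
  at node 14 with bounds (-inf, +inf): OK
  at node 1 with bounds (-inf, 14): OK
  at node 4 with bounds (1, 14): OK
  at node 25 with bounds (14, +inf): OK
  at node 44 with bounds (14, 25): VIOLATION
Node 44 violates its bound: not (14 < 44 < 25).
Result: Not a valid BST
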